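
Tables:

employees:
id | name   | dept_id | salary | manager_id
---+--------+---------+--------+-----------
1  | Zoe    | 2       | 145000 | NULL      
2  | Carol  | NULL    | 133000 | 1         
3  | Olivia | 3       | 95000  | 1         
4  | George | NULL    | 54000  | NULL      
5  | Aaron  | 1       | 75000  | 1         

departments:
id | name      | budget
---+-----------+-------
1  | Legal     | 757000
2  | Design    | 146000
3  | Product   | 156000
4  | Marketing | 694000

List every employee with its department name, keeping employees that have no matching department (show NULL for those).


LEFT JOIN keeps every row from employees (the left table); where dept_id has no match in departments, the department columns become NULL. Walk through each employee:
  - employee 1 (Zoe): dept_id=2 -> matches Design
  - employee 2 (Carol): dept_id=NULL, no match -> kept with NULL
  - employee 3 (Olivia): dept_id=3 -> matches Product
  - employee 4 (George): dept_id=NULL, no match -> kept with NULL
  - employee 5 (Aaron): dept_id=1 -> matches Legal
All 5 rows appear; 2 have NULL department.

SQL:
SELECT a.name, b.name AS department
FROM employees a
LEFT JOIN departments b ON a.dept_id = b.id

Result:
name   | department
-------+-----------
Zoe    | Design    
Carol  | NULL      
Olivia | Product   
George | NULL      
Aaron  | Legal     


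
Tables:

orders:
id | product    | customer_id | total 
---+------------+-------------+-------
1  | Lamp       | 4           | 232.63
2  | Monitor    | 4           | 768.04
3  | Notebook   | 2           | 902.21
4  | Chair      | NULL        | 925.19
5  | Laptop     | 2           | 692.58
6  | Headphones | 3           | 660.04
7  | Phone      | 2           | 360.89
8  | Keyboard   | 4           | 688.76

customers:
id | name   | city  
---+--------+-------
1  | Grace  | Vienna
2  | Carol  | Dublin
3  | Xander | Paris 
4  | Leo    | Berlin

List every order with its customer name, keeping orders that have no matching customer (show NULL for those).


LEFT JOIN keeps every row from orders (the left table); where customer_id has no match in customers, the customer columns become NULL. Walk through each order:
  - order 1 (Lamp): customer_id=4 -> matches Leo
  - order 2 (Monitor): customer_id=4 -> matches Leo
  - order 3 (Notebook): customer_id=2 -> matches Carol
  - order 4 (Chair): customer_id=NULL, no match -> kept with NULL
  - order 5 (Laptop): customer_id=2 -> matches Carol
  - order 6 (Headphones): customer_id=3 -> matches Xander
  - order 7 (Phone): customer_id=2 -> matches Carol
  - order 8 (Keyboard): customer_id=4 -> matches Leo
All 8 rows appear; 1 has NULL customer.

SQL:
SELECT a.product, b.name AS customer
FROM orders a
LEFT JOIN customers b ON a.customer_id = b.id

Result:
product    | customer
-----------+---------
Lamp       | Leo     
Monitor    | Leo     
Notebook   | Carol   
Chair      | NULL    
Laptop     | Carol   
Headphones | Xander  
Phone      | Carol   
Keyboard   | Leo     


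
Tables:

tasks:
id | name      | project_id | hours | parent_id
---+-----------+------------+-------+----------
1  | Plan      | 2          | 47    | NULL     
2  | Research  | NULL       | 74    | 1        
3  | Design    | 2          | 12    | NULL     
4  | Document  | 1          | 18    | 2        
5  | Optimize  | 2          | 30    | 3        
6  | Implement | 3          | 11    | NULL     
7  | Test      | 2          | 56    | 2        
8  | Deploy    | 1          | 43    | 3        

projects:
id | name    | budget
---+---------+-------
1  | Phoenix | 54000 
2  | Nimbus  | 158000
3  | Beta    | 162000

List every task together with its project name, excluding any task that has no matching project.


INNER JOIN keeps only tasks rows whose project_id matches an id in projects. Walk through each task:
  - task 1 (Plan): project_id=2 -> matches Nimbus
  - task 2 (Research): project_id=NULL, no match -> dropped
  - task 3 (Design): project_id=2 -> matches Nimbus
  - task 4 (Document): project_id=1 -> matches Phoenix
  - task 5 (Optimize): project_id=2 -> matches Nimbus
  - task 6 (Implement): project_id=3 -> matches Beta
  - task 7 (Test): project_id=2 -> matches Nimbus
  - task 8 (Deploy): project_id=1 -> matches Phoenix
So 1 of 8 rows is dropped.

SQL:
SELECT a.name, b.name AS project
FROM tasks a
INNER JOIN projects b ON a.project_id = b.id

Result:
name      | project
----------+--------
Plan      | Nimbus 
Design    | Nimbus 
Document  | Phoenix
Optimize  | Nimbus 
Implement | Beta   
Test      | Nimbus 
Deploy    | Phoenix


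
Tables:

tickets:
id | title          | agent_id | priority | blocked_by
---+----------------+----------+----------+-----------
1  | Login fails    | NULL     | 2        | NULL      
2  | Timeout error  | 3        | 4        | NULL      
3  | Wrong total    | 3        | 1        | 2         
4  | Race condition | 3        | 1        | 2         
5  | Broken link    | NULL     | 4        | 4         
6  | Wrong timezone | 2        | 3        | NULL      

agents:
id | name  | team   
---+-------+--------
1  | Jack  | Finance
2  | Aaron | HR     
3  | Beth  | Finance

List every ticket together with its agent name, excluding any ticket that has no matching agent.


INNER JOIN keeps only tickets rows whose agent_id matches an id in agents. Walk through each ticket:
  - ticket 1 (Login fails): agent_id=NULL, no match -> dropped
  - ticket 2 (Timeout error): agent_id=3 -> matches Beth
  - ticket 3 (Wrong total): agent_id=3 -> matches Beth
  - ticket 4 (Race condition): agent_id=3 -> matches Beth
  - ticket 5 (Broken link): agent_id=NULL, no match -> dropped
  - ticket 6 (Wrong timezone): agent_id=2 -> matches Aaron
So 2 of 6 rows are dropped.

SQL:
SELECT a.title, b.name AS agent
FROM tickets a
INNER JOIN agents b ON a.agent_id = b.id

Result:
title          | agent
---------------+------
Timeout error  | Beth 
Wrong total    | Beth 
Race condition | Beth 
Wrong timezone | Aaron


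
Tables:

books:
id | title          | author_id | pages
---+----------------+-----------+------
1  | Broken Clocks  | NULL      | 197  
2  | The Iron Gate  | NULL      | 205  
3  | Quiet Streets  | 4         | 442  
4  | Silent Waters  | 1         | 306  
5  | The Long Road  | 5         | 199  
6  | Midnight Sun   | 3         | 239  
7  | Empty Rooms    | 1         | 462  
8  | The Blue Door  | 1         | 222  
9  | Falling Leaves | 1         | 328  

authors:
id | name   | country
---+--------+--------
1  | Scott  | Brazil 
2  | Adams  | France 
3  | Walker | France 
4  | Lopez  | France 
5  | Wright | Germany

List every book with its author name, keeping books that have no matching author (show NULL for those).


LEFT JOIN keeps every row from books (the left table); where author_id has no match in authors, the author columns become NULL. Walk through each book:
  - book 1 (Broken Clocks): author_id=NULL, no match -> kept with NULL
  - book 2 (The Iron Gate): author_id=NULL, no match -> kept with NULL
  - book 3 (Quiet Streets): author_id=4 -> matches Lopez
  - book 4 (Silent Waters): author_id=1 -> matches Scott
  - book 5 (The Long Road): author_id=5 -> matches Wright
  - book 6 (Midnight Sun): author_id=3 -> matches Walker
  - book 7 (Empty Rooms): author_id=1 -> matches Scott
  - book 8 (The Blue Door): author_id=1 -> matches Scott
  - book 9 (Falling Leaves): author_id=1 -> matches Scott
All 9 rows appear; 2 have NULL author.

SQL:
SELECT a.title, b.name AS author
FROM books a
LEFT JOIN authors b ON a.author_id = b.id

Result:
title          | author
---------------+-------
Broken Clocks  | NULL  
The Iron Gate  | NULL  
Quiet Streets  | Lopez 
Silent Waters  | Scott 
The Long Road  | Wright
Midnight Sun   | Walker
Empty Rooms    | Scott 
The Blue Door  | Scott 
Falling Leaves | Scott 


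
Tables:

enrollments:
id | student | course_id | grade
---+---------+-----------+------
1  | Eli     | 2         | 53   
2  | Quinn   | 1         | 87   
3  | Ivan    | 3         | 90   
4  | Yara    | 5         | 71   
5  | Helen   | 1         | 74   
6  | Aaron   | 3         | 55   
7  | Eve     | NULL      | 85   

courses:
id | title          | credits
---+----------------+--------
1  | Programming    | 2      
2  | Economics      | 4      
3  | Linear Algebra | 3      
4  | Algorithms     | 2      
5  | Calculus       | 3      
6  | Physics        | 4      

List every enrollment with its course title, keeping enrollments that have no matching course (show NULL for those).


LEFT JOIN keeps every row from enrollments (the left table); where course_id has no match in courses, the course columns become NULL. Walk through each enrollment:
  - enrollment 1 (Eli): course_id=2 -> matches Economics
  - enrollment 2 (Quinn): course_id=1 -> matches Programming
  - enrollment 3 (Ivan): course_id=3 -> matches Linear Algebra
  - enrollment 4 (Yara): course_id=5 -> matches Calculus
  - enrollment 5 (Helen): course_id=1 -> matches Programming
  - enrollment 6 (Aaron): course_id=3 -> matches Linear Algebra
  - enrollment 7 (Eve): course_id=NULL, no match -> kept with NULL
All 7 rows appear; 1 has NULL course.

SQL:
SELECT a.student, b.title AS course
FROM enrollments a
LEFT JOIN courses b ON a.course_id = b.id

Result:
student | course        
--------+---------------
Eli     | Economics     
Quinn   | Programming   
Ivan    | Linear Algebra
Yara    | Calculus      
Helen   | Programming   
Aaron   | Linear Algebra
Eve     | NULL          


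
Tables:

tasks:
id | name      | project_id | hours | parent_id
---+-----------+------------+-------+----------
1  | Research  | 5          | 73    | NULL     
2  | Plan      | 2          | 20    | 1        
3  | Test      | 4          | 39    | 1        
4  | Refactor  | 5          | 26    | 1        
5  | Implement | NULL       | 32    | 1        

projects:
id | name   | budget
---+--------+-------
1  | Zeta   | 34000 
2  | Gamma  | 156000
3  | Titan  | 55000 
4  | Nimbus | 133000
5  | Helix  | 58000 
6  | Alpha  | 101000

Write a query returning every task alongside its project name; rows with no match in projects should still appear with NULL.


LEFT JOIN keeps every row from tasks (the left table); where project_id has no match in projects, the project columns become NULL. Walk through each task:
  - task 1 (Research): project_id=5 -> matches Helix
  - task 2 (Plan): project_id=2 -> matches Gamma
  - task 3 (Test): project_id=4 -> matches Nimbus
  - task 4 (Refactor): project_id=5 -> matches Helix
  - task 5 (Implement): project_id=NULL, no match -> kept with NULL
All 5 rows appear; 1 has NULL project.

SQL:
SELECT a.name, b.name AS project
FROM tasks a
LEFT JOIN projects b ON a.project_id = b.id

Result:
name      | project
----------+--------
Research  | Helix  
Plan      | Gamma  
Test      | Nimbus 
Refactor  | Helix  
Implement | NULL   


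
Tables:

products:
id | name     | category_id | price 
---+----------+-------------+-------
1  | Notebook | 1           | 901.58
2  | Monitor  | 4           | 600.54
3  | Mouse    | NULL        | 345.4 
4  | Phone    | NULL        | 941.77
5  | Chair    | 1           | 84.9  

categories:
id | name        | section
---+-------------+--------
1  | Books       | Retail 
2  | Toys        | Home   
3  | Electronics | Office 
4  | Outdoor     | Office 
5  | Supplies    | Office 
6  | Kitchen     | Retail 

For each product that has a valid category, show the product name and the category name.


INNER JOIN keeps only products rows whose category_id matches an id in categories. Walk through each product:
  - product 1 (Notebook): category_id=1 -> matches Books
  - product 2 (Monitor): category_id=4 -> matches Outdoor
  - product 3 (Mouse): category_id=NULL, no match -> dropped
  - product 4 (Phone): category_id=NULL, no match -> dropped
  - product 5 (Chair): category_id=1 -> matches Books
So 2 of 5 rows are dropped.

SQL:
SELECT a.name, b.name AS category
FROM products a
INNER JOIN categories b ON a.category_id = b.id

Result:
name     | category
---------+---------
Notebook | Books   
Monitor  | Outdoor 
Chair    | Books   


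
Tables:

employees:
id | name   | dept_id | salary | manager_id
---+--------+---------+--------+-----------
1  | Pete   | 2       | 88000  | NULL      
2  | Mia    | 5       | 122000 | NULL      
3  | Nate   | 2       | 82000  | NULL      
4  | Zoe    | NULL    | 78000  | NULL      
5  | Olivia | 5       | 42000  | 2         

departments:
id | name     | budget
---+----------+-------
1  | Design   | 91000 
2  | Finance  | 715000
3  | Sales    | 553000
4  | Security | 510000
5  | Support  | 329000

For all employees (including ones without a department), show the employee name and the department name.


LEFT JOIN keeps every row from employees (the left table); where dept_id has no match in departments, the department columns become NULL. Walk through each employee:
  - employee 1 (Pete): dept_id=2 -> matches Finance
  - employee 2 (Mia): dept_id=5 -> matches Support
  - employee 3 (Nate): dept_id=2 -> matches Finance
  - employee 4 (Zoe): dept_id=NULL, no match -> kept with NULL
  - employee 5 (Olivia): dept_id=5 -> matches Support
All 5 rows appear; 1 has NULL department.

SQL:
SELECT a.name, b.name AS department
FROM employees a
LEFT JOIN departments b ON a.dept_id = b.id

Result:
name   | department
-------+-----------
Pete   | Finance   
Mia    | Support   
Nate   | Finance   
Zoe    | NULL      
Olivia | Support   


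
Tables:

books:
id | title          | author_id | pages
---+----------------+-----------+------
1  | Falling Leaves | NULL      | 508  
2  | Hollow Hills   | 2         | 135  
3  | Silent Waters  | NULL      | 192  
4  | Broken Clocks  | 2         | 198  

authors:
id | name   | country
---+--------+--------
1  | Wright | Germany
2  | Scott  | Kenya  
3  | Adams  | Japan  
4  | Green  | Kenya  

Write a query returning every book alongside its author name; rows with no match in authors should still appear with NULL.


LEFT JOIN keeps every row from books (the left table); where author_id has no match in authors, the author columns become NULL. Walk through each book:
  - book 1 (Falling Leaves): author_id=NULL, no match -> kept with NULL
  - book 2 (Hollow Hills): author_id=2 -> matches Scott
  - book 3 (Silent Waters): author_id=NULL, no match -> kept with NULL
  - book 4 (Broken Clocks): author_id=2 -> matches Scott
All 4 rows appear; 2 have NULL author.

SQL:
SELECT a.title, b.name AS author
FROM books a
LEFT JOIN authors b ON a.author_id = b.id

Result:
title          | author
---------------+-------
Falling Leaves | NULL  
Hollow Hills   | Scott 
Silent Waters  | NULL  
Broken Clocks  | Scott 


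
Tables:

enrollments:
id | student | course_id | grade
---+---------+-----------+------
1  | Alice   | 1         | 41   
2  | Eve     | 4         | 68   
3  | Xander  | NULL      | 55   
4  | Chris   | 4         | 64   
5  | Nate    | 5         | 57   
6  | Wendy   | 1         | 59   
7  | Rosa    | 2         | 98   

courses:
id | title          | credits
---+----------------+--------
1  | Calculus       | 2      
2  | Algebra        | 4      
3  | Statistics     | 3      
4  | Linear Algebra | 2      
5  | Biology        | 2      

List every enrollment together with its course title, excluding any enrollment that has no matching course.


INNER JOIN keeps only enrollments rows whose course_id matches an id in courses. Walk through each enrollment:
  - enrollment 1 (Alice): course_id=1 -> matches Calculus
  - enrollment 2 (Eve): course_id=4 -> matches Linear Algebra
  - enrollment 3 (Xander): course_id=NULL, no match -> dropped
  - enrollment 4 (Chris): course_id=4 -> matches Linear Algebra
  - enrollment 5 (Nate): course_id=5 -> matches Biology
  - enrollment 6 (Wendy): course_id=1 -> matches Calculus
  - enrollment 7 (Rosa): course_id=2 -> matches Algebra
So 1 of 7 rows is dropped.

SQL:
SELECT a.student, b.title AS course
FROM enrollments a
INNER JOIN courses b ON a.course_id = b.id

Result:
student | course        
--------+---------------
Alice   | Calculus      
Eve     | Linear Algebra
Chris   | Linear Algebra
Nate    | Biology       
Wendy   | Calculus      
Rosa    | Algebra       


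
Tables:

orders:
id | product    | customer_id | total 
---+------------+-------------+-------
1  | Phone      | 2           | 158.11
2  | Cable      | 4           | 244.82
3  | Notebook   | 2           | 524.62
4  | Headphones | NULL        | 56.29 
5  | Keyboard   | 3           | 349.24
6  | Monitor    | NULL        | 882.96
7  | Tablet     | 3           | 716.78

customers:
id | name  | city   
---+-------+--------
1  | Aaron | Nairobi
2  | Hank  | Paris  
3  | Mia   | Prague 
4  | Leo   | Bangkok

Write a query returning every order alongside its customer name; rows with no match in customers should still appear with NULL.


LEFT JOIN keeps every row from orders (the left table); where customer_id has no match in customers, the customer columns become NULL. Walk through each order:
  - order 1 (Phone): customer_id=2 -> matches Hank
  - order 2 (Cable): customer_id=4 -> matches Leo
  - order 3 (Notebook): customer_id=2 -> matches Hank
  - order 4 (Headphones): customer_id=NULL, no match -> kept with NULL
  - order 5 (Keyboard): customer_id=3 -> matches Mia
  - order 6 (Monitor): customer_id=NULL, no match -> kept with NULL
  - order 7 (Tablet): customer_id=3 -> matches Mia
All 7 rows appear; 2 have NULL customer.

SQL:
SELECT a.product, b.name AS customer
FROM orders a
LEFT JOIN customers b ON a.customer_id = b.id

Result:
product    | customer
-----------+---------
Phone      | Hank    
Cable      | Leo     
Notebook   | Hank    
Headphones | NULL    
Keyboard   | Mia     
Monitor    | NULL    
Tablet     | Mia     


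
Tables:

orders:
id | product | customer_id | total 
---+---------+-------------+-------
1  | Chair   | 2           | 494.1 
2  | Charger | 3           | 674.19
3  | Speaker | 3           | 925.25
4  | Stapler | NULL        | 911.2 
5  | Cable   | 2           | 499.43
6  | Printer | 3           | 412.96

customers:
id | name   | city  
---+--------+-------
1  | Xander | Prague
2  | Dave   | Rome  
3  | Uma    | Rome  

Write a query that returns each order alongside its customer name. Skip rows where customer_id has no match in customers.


INNER JOIN keeps only orders rows whose customer_id matches an id in customers. Walk through each order:
  - order 1 (Chair): customer_id=2 -> matches Dave
  - order 2 (Charger): customer_id=3 -> matches Uma
  - order 3 (Speaker): customer_id=3 -> matches Uma
  - order 4 (Stapler): customer_id=NULL, no match -> dropped
  - order 5 (Cable): customer_id=2 -> matches Dave
  - order 6 (Printer): customer_id=3 -> matches Uma
So 1 of 6 rows is dropped.

SQL:
SELECT a.product, b.name AS customer
FROM orders a
INNER JOIN customers b ON a.customer_id = b.id

Result:
product | customer
--------+---------
Chair   | Dave    
Charger | Uma     
Speaker | Uma     
Cable   | Dave    
Printer | Uma     


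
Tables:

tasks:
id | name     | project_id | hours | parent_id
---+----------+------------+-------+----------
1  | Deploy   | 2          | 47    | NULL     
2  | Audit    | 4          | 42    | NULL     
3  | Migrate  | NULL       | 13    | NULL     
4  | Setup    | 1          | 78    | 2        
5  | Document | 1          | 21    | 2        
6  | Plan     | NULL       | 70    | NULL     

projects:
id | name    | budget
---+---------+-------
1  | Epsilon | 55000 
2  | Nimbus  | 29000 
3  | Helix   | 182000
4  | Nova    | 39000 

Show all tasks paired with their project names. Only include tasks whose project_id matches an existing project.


INNER JOIN keeps only tasks rows whose project_id matches an id in projects. Walk through each task:
  - task 1 (Deploy): project_id=2 -> matches Nimbus
  - task 2 (Audit): project_id=4 -> matches Nova
  - task 3 (Migrate): project_id=NULL, no match -> dropped
  - task 4 (Setup): project_id=1 -> matches Epsilon
  - task 5 (Document): project_id=1 -> matches Epsilon
  - task 6 (Plan): project_id=NULL, no match -> dropped
So 2 of 6 rows are dropped.

SQL:
SELECT a.name, b.name AS project
FROM tasks a
INNER JOIN projects b ON a.project_id = b.id

Result:
name     | project
---------+--------
Deploy   | Nimbus 
Audit    | Nova   
Setup    | Epsilon
Document | Epsilon


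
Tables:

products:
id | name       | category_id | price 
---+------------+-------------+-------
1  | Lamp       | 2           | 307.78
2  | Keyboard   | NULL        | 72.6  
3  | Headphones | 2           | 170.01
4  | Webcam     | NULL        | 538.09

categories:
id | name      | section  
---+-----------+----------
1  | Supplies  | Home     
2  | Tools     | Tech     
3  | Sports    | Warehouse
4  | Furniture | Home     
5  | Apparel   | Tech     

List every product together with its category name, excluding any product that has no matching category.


INNER JOIN keeps only products rows whose category_id matches an id in categories. Walk through each product:
  - product 1 (Lamp): category_id=2 -> matches Tools
  - product 2 (Keyboard): category_id=NULL, no match -> dropped
  - product 3 (Headphones): category_id=2 -> matches Tools
  - product 4 (Webcam): category_id=NULL, no match -> dropped
So 2 of 4 rows are dropped.

SQL:
SELECT a.name, b.name AS category
FROM products a
INNER JOIN categories b ON a.category_id = b.id

Result:
name       | category
-----------+---------
Lamp       | Tools   
Headphones | Tools   


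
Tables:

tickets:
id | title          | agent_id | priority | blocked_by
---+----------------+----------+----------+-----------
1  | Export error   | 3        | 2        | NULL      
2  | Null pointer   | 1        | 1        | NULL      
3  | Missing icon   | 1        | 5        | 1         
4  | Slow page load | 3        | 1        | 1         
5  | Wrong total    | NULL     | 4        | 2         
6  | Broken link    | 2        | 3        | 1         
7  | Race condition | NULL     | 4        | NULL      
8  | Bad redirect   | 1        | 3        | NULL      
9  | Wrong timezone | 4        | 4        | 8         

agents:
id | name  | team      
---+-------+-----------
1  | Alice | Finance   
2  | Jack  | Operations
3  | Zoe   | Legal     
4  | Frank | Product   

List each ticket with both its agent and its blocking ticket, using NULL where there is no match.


Two LEFT JOINs from the same base table tickets: one to agents via agent_id, one to tickets itself via blocked_by. Both are LEFT so every ticket is preserved.
Match against agents:
  - ticket 1 (Export error): agent_id=3 -> matches Zoe
  - ticket 2 (Null pointer): agent_id=1 -> matches Alice
  - ticket 3 (Missing icon): agent_id=1 -> matches Alice
  - ticket 4 (Slow page load): agent_id=3 -> matches Zoe
  - ticket 5 (Wrong total): agent_id=NULL, no match -> kept with NULL
  - ticket 6 (Broken link): agent_id=2 -> matches Jack
  - ticket 7 (Race condition): agent_id=NULL, no match -> kept with NULL
  - ticket 8 (Bad redirect): agent_id=1 -> matches Alice
  - ticket 9 (Wrong timezone): agent_id=4 -> matches Frank
Match against tickets (self):
  - ticket 1 (Export error): blocked_by=NULL -> NULL
  - ticket 2 (Null pointer): blocked_by=NULL -> NULL
  - ticket 3 (Missing icon): blocked_by=1 -> Export error
  - ticket 4 (Slow page load): blocked_by=1 -> Export error
  - ticket 5 (Wrong total): blocked_by=2 -> Null pointer
  - ticket 6 (Broken link): blocked_by=1 -> Export error
  - ticket 7 (Race condition): blocked_by=NULL -> NULL
  - ticket 8 (Bad redirect): blocked_by=NULL -> NULL
  - ticket 9 (Wrong timezone): blocked_by=8 -> Bad redirect

SQL:
SELECT a.title, b.name AS agent, c.title AS blocked_by
FROM tickets a
LEFT JOIN agents b ON a.agent_id = b.id
LEFT JOIN tickets c ON a.blocked_by = c.id

Result:
title          | agent | blocked_by  
---------------+-------+-------------
Export error   | Zoe   | NULL        
Null pointer   | Alice | NULL        
Missing icon   | Alice | Export error
Slow page load | Zoe   | Export error
Wrong total    | NULL  | Null pointer
Broken link    | Jack  | Export error
Race condition | NULL  | NULL        
Bad redirect   | Alice | NULL        
Wrong timezone | Frank | Bad redirect


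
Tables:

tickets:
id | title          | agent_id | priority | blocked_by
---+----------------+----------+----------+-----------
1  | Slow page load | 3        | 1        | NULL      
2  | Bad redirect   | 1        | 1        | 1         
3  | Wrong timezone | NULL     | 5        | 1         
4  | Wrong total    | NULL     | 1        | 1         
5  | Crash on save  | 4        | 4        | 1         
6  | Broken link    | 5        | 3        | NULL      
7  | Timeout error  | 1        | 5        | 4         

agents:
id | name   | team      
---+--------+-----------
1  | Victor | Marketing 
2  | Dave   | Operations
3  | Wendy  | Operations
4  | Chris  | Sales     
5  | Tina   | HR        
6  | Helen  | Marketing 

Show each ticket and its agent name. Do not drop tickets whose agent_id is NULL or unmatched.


LEFT JOIN keeps every row from tickets (the left table); where agent_id has no match in agents, the agent columns become NULL. Walk through each ticket:
  - ticket 1 (Slow page load): agent_id=3 -> matches Wendy
  - ticket 2 (Bad redirect): agent_id=1 -> matches Victor
  - ticket 3 (Wrong timezone): agent_id=NULL, no match -> kept with NULL
  - ticket 4 (Wrong total): agent_id=NULL, no match -> kept with NULL
  - ticket 5 (Crash on save): agent_id=4 -> matches Chris
  - ticket 6 (Broken link): agent_id=5 -> matches Tina
  - ticket 7 (Timeout error): agent_id=1 -> matches Victor
All 7 rows appear; 2 have NULL agent.

SQL:
SELECT a.title, b.name AS agent
FROM tickets a
LEFT JOIN agents b ON a.agent_id = b.id

Result:
title          | agent 
---------------+-------
Slow page load | Wendy 
Bad redirect   | Victor
Wrong timezone | NULL  
Wrong total    | NULL  
Crash on save  | Chris 
Broken link    | Tina  
Timeout error  | Victor


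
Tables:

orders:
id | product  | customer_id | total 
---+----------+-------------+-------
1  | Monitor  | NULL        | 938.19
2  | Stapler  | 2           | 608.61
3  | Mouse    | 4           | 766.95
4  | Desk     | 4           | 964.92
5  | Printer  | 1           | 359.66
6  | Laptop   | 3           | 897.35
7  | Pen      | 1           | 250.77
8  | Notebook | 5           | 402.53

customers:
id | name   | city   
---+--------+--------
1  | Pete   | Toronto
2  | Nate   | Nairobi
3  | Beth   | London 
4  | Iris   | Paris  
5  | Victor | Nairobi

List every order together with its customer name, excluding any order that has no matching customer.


INNER JOIN keeps only orders rows whose customer_id matches an id in customers. Walk through each order:
  - order 1 (Monitor): customer_id=NULL, no match -> dropped
  - order 2 (Stapler): customer_id=2 -> matches Nate
  - order 3 (Mouse): customer_id=4 -> matches Iris
  - order 4 (Desk): customer_id=4 -> matches Iris
  - order 5 (Printer): customer_id=1 -> matches Pete
  - order 6 (Laptop): customer_id=3 -> matches Beth
  - order 7 (Pen): customer_id=1 -> matches Pete
  - order 8 (Notebook): customer_id=5 -> matches Victor
So 1 of 8 rows is dropped.

SQL:
SELECT a.product, b.name AS customer
FROM orders a
INNER JOIN customers b ON a.customer_id = b.id

Result:
product  | customer
---------+---------
Stapler  | Nate    
Mouse    | Iris    
Desk     | Iris    
Printer  | Pete    
Laptop   | Beth    
Pen      | Pete    
Notebook | Victor  


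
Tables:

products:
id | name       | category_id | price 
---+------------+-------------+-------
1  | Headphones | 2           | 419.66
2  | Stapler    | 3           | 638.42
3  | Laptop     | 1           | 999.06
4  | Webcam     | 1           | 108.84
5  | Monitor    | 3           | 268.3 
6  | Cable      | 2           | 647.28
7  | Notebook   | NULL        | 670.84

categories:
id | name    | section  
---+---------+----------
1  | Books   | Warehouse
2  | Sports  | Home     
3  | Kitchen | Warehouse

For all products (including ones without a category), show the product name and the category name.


LEFT JOIN keeps every row from products (the left table); where category_id has no match in categories, the category columns become NULL. Walk through each product:
  - product 1 (Headphones): category_id=2 -> matches Sports
  - product 2 (Stapler): category_id=3 -> matches Kitchen
  - product 3 (Laptop): category_id=1 -> matches Books
  - product 4 (Webcam): category_id=1 -> matches Books
  - product 5 (Monitor): category_id=3 -> matches Kitchen
  - product 6 (Cable): category_id=2 -> matches Sports
  - product 7 (Notebook): category_id=NULL, no match -> kept with NULL
All 7 rows appear; 1 has NULL category.

SQL:
SELECT a.name, b.name AS category
FROM products a
LEFT JOIN categories b ON a.category_id = b.id

Result:
name       | category
-----------+---------
Headphones | Sports  
Stapler    | Kitchen 
Laptop     | Books   
Webcam     | Books   
Monitor    | Kitchen 
Cable      | Sports  
Notebook   | NULL    


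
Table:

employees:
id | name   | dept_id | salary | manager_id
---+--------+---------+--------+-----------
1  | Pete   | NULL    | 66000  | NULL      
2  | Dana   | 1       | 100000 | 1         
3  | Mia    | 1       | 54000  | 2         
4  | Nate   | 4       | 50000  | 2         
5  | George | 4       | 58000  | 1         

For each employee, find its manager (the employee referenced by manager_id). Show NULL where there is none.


This is a self-join: employees is joined to a second copy of itself, matching each row's manager_id to another row's id. Use LEFT JOIN so rows with manager_id=NULL are kept.
  - employee 1 (Pete): manager_id=NULL -> NULL
  - employee 2 (Dana): manager_id=1 -> Pete
  - employee 3 (Mia): manager_id=2 -> Dana
  - employee 4 (Nate): manager_id=2 -> Dana
  - employee 5 (George): manager_id=1 -> Pete

SQL:
SELECT a.name AS item, b.name AS manager
FROM employees a
LEFT JOIN employees b ON a.manager_id = b.id

Result:
item   | manager
-------+--------
Pete   | NULL   
Dana   | Pete   
Mia    | Dana   
Nate   | Dana   
George | Pete   


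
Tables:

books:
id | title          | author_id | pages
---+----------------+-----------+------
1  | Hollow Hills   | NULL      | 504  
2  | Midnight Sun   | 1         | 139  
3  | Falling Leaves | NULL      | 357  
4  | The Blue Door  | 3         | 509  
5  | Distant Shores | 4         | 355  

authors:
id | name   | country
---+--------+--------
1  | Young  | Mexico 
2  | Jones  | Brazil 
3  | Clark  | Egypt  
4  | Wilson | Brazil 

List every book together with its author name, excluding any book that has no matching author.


INNER JOIN keeps only books rows whose author_id matches an id in authors. Walk through each book:
  - book 1 (Hollow Hills): author_id=NULL, no match -> dropped
  - book 2 (Midnight Sun): author_id=1 -> matches Young
  - book 3 (Falling Leaves): author_id=NULL, no match -> dropped
  - book 4 (The Blue Door): author_id=3 -> matches Clark
  - book 5 (Distant Shores): author_id=4 -> matches Wilson
So 2 of 5 rows are dropped.

SQL:
SELECT a.title, b.name AS author
FROM books a
INNER JOIN authors b ON a.author_id = b.id

Result:
title          | author
---------------+-------
Midnight Sun   | Young 
The Blue Door  | Clark 
Distant Shores | Wilson


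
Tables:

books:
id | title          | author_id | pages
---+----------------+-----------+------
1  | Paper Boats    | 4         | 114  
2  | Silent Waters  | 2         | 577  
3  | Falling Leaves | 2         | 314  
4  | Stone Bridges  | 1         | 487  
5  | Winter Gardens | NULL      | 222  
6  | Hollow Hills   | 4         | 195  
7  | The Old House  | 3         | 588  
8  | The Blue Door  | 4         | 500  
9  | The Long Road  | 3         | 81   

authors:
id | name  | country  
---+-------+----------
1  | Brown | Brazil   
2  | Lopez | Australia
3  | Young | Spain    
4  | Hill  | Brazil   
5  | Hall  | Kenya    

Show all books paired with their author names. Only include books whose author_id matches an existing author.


INNER JOIN keeps only books rows whose author_id matches an id in authors. Walk through each book:
  - book 1 (Paper Boats): author_id=4 -> matches Hill
  - book 2 (Silent Waters): author_id=2 -> matches Lopez
  - book 3 (Falling Leaves): author_id=2 -> matches Lopez
  - book 4 (Stone Bridges): author_id=1 -> matches Brown
  - book 5 (Winter Gardens): author_id=NULL, no match -> dropped
  - book 6 (Hollow Hills): author_id=4 -> matches Hill
  - book 7 (The Old House): author_id=3 -> matches Young
  - book 8 (The Blue Door): author_id=4 -> matches Hill
  - book 9 (The Long Road): author_id=3 -> matches Young
So 1 of 9 rows is dropped.

SQL:
SELECT a.title, b.name AS author
FROM books a
INNER JOIN authors b ON a.author_id = b.id

Result:
title          | author
---------------+-------
Paper Boats    | Hill  
Silent Waters  | Lopez 
Falling Leaves | Lopez 
Stone Bridges  | Brown 
Hollow Hills   | Hill  
The Old House  | Young 
The Blue Door  | Hill  
The Long Road  | Young 


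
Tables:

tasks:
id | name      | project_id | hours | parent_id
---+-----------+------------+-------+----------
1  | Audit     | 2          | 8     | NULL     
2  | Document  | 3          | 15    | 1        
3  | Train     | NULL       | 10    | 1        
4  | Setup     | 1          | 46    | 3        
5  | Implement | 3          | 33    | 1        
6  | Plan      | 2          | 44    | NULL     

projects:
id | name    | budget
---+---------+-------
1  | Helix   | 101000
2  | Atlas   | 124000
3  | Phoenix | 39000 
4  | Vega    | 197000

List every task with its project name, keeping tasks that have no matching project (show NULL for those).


LEFT JOIN keeps every row from tasks (the left table); where project_id has no match in projects, the project columns become NULL. Walk through each task:
  - task 1 (Audit): project_id=2 -> matches Atlas
  - task 2 (Document): project_id=3 -> matches Phoenix
  - task 3 (Train): project_id=NULL, no match -> kept with NULL
  - task 4 (Setup): project_id=1 -> matches Helix
  - task 5 (Implement): project_id=3 -> matches Phoenix
  - task 6 (Plan): project_id=2 -> matches Atlas
All 6 rows appear; 1 has NULL project.

SQL:
SELECT a.name, b.name AS project
FROM tasks a
LEFT JOIN projects b ON a.project_id = b.id

Result:
name      | project
----------+--------
Audit     | Atlas  
Document  | Phoenix
Train     | NULL   
Setup     | Helix  
Implement | Phoenix
Plan      | Atlas  


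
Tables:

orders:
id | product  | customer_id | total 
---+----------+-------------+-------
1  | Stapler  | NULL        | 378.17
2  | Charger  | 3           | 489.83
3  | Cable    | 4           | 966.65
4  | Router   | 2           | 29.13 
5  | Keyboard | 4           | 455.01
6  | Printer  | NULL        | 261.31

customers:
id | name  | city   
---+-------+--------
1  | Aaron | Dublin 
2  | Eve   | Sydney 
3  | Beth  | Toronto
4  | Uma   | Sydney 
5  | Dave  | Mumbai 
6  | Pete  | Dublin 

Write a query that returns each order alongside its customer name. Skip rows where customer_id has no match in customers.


INNER JOIN keeps only orders rows whose customer_id matches an id in customers. Walk through each order:
  - order 1 (Stapler): customer_id=NULL, no match -> dropped
  - order 2 (Charger): customer_id=3 -> matches Beth
  - order 3 (Cable): customer_id=4 -> matches Uma
  - order 4 (Router): customer_id=2 -> matches Eve
  - order 5 (Keyboard): customer_id=4 -> matches Uma
  - order 6 (Printer): customer_id=NULL, no match -> dropped
So 2 of 6 rows are dropped.

SQL:
SELECT a.product, b.name AS customer
FROM orders a
INNER JOIN customers b ON a.customer_id = b.id

Result:
product  | customer
---------+---------
Charger  | Beth    
Cable    | Uma     
Router   | Eve     
Keyboard | Uma     


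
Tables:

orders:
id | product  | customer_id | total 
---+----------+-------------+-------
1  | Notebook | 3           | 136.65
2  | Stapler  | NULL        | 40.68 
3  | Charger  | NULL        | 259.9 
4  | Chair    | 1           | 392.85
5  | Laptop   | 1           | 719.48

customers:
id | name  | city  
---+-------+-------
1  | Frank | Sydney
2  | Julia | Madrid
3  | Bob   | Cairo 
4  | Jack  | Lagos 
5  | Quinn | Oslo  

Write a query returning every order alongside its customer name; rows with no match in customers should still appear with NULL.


LEFT JOIN keeps every row from orders (the left table); where customer_id has no match in customers, the customer columns become NULL. Walk through each order:
  - order 1 (Notebook): customer_id=3 -> matches Bob
  - order 2 (Stapler): customer_id=NULL, no match -> kept with NULL
  - order 3 (Charger): customer_id=NULL, no match -> kept with NULL
  - order 4 (Chair): customer_id=1 -> matches Frank
  - order 5 (Laptop): customer_id=1 -> matches Frank
All 5 rows appear; 2 have NULL customer.

SQL:
SELECT a.product, b.name AS customer
FROM orders a
LEFT JOIN customers b ON a.customer_id = b.id

Result:
product  | customer
---------+---------
Notebook | Bob     
Stapler  | NULL    
Charger  | NULL    
Chair    | Frank   
Laptop   | Frank   


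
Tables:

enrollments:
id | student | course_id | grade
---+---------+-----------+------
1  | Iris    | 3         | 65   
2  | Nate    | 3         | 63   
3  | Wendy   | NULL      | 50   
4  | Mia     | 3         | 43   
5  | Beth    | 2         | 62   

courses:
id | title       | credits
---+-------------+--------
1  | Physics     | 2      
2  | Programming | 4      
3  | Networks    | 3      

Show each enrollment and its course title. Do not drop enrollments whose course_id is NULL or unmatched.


LEFT JOIN keeps every row from enrollments (the left table); where course_id has no match in courses, the course columns become NULL. Walk through each enrollment:
  - enrollment 1 (Iris): course_id=3 -> matches Networks
  - enrollment 2 (Nate): course_id=3 -> matches Networks
  - enrollment 3 (Wendy): course_id=NULL, no match -> kept with NULL
  - enrollment 4 (Mia): course_id=3 -> matches Networks
  - enrollment 5 (Beth): course_id=2 -> matches Programming
All 5 rows appear; 1 has NULL course.

SQL:
SELECT a.student, b.title AS course
FROM enrollments a
LEFT JOIN courses b ON a.course_id = b.id

Result:
student | course     
--------+------------
Iris    | Networks   
Nate    | Networks   
Wendy   | NULL       
Mia     | Networks   
Beth    | Programming


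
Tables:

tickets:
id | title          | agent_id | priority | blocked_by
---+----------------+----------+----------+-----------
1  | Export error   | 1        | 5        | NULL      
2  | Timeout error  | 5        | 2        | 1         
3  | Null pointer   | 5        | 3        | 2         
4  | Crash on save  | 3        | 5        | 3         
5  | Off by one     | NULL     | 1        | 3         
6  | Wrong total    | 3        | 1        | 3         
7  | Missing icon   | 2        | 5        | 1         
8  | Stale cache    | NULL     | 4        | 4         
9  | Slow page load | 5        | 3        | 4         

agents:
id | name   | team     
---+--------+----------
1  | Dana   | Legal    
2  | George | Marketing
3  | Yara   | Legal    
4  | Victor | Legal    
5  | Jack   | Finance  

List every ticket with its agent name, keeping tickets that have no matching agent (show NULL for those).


LEFT JOIN keeps every row from tickets (the left table); where agent_id has no match in agents, the agent columns become NULL. Walk through each ticket:
  - ticket 1 (Export error): agent_id=1 -> matches Dana
  - ticket 2 (Timeout error): agent_id=5 -> matches Jack
  - ticket 3 (Null pointer): agent_id=5 -> matches Jack
  - ticket 4 (Crash on save): agent_id=3 -> matches Yara
  - ticket 5 (Off by one): agent_id=NULL, no match -> kept with NULL
  - ticket 6 (Wrong total): agent_id=3 -> matches Yara
  - ticket 7 (Missing icon): agent_id=2 -> matches George
  - ticket 8 (Stale cache): agent_id=NULL, no match -> kept with NULL
  - ticket 9 (Slow page load): agent_id=5 -> matches Jack
All 9 rows appear; 2 have NULL agent.

SQL:
SELECT a.title, b.name AS agent
FROM tickets a
LEFT JOIN agents b ON a.agent_id = b.id

Result:
title          | agent 
---------------+-------
Export error   | Dana  
Timeout error  | Jack  
Null pointer   | Jack  
Crash on save  | Yara  
Off by one     | NULL  
Wrong total    | Yara  
Missing icon   | George
Stale cache    | NULL  
Slow page load | Jack  


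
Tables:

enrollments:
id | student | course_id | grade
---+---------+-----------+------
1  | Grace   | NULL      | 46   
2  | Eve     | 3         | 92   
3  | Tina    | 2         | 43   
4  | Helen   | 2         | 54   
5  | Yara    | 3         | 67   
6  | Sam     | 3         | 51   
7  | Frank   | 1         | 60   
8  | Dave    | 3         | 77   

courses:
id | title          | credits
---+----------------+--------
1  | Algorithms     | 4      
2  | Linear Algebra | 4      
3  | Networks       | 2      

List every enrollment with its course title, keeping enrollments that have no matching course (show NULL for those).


LEFT JOIN keeps every row from enrollments (the left table); where course_id has no match in courses, the course columns become NULL. Walk through each enrollment:
  - enrollment 1 (Grace): course_id=NULL, no match -> kept with NULL
  - enrollment 2 (Eve): course_id=3 -> matches Networks
  - enrollment 3 (Tina): course_id=2 -> matches Linear Algebra
  - enrollment 4 (Helen): course_id=2 -> matches Linear Algebra
  - enrollment 5 (Yara): course_id=3 -> matches Networks
  - enrollment 6 (Sam): course_id=3 -> matches Networks
  - enrollment 7 (Frank): course_id=1 -> matches Algorithms
  - enrollment 8 (Dave): course_id=3 -> matches Networks
All 8 rows appear; 1 has NULL course.

SQL:
SELECT a.student, b.title AS course
FROM enrollments a
LEFT JOIN courses b ON a.course_id = b.id

Result:
student | course        
--------+---------------
Grace   | NULL          
Eve     | Networks      
Tina    | Linear Algebra
Helen   | Linear Algebra
Yara    | Networks      
Sam     | Networks      
Frank   | Algorithms    
Dave    | Networks      
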